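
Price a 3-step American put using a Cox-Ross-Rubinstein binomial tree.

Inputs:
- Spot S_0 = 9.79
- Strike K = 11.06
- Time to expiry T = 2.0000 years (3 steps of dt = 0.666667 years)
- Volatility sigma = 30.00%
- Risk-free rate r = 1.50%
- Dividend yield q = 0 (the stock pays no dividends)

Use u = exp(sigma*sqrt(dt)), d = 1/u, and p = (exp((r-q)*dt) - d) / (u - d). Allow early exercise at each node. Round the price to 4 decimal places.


dt = T/N = 0.666667
u = exp(sigma*sqrt(dt)) = 1.277556; d = 1/u = 0.782744
p = (exp((r-q)*dt) - d) / (u - d) = 0.459378
Discount per step: exp(-r*dt) = 0.990050
Stock lattice S(k, i) with i counting down-moves:
  k=0: S(0,0) = 9.7900
  k=1: S(1,0) = 12.5073; S(1,1) = 7.6631
  k=2: S(2,0) = 15.9787; S(2,1) = 9.7900; S(2,2) = 5.9982
  k=3: S(3,0) = 20.4137; S(3,1) = 12.5073; S(3,2) = 7.6631; S(3,3) = 4.6951
Terminal payoffs V(N, i) = max(K - S_T, 0):
  V(3,0) = 0.000000; V(3,1) = 0.000000; V(3,2) = 3.396932; V(3,3) = 6.364923
Backward induction: V(k, i) = exp(-r*dt) * [p * V(k+1, i) + (1-p) * V(k+1, i+1)]; then take max(V_cont, immediate exercise) for American.
  V(2,0) = exp(-r*dt) * [p*0.000000 + (1-p)*0.000000] = 0.000000; exercise = 0.000000; V(2,0) = max -> 0.000000
  V(2,1) = exp(-r*dt) * [p*0.000000 + (1-p)*3.396932] = 1.818182; exercise = 1.270000; V(2,1) = max -> 1.818182
  V(2,2) = exp(-r*dt) * [p*3.396932 + (1-p)*6.364923] = 4.951727; exercise = 5.061776; V(2,2) = max -> 5.061776
  V(1,0) = exp(-r*dt) * [p*0.000000 + (1-p)*1.818182] = 0.973168; exercise = 0.000000; V(1,0) = max -> 0.973168
  V(1,1) = exp(-r*dt) * [p*1.818182 + (1-p)*5.061776] = 3.536200; exercise = 3.396932; V(1,1) = max -> 3.536200
  V(0,0) = exp(-r*dt) * [p*0.973168 + (1-p)*3.536200] = 2.335329; exercise = 1.270000; V(0,0) = max -> 2.335329

Answer: Price = V(0,0) = 2.3353


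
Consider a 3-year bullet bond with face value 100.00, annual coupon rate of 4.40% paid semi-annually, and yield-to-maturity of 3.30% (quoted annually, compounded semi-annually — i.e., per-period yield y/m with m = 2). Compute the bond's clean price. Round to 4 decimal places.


Answer: Price = 103.1175

Derivation:
Coupon per period c = face * coupon_rate / m = 2.200000
Periods per year m = 2; per-period yield y/m = 0.016500
Number of cashflows N = 6
Cashflows (t years, CF_t, discount factor 1/(1+y/m)^(m*t), PV):
  t = 0.5000: CF_t = 2.200000, DF = 0.983768, PV = 2.164289
  t = 1.0000: CF_t = 2.200000, DF = 0.967799, PV = 2.129158
  t = 1.5000: CF_t = 2.200000, DF = 0.952090, PV = 2.094597
  t = 2.0000: CF_t = 2.200000, DF = 0.936635, PV = 2.060597
  t = 2.5000: CF_t = 2.200000, DF = 0.921432, PV = 2.027149
  t = 3.0000: CF_t = 102.200000, DF = 0.906475, PV = 92.641718
Price P = sum_t PV_t = 103.117509


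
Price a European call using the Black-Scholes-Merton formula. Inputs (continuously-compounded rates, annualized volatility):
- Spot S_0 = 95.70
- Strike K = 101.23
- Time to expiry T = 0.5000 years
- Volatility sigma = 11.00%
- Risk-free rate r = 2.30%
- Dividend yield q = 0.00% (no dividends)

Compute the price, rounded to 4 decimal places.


Answer: Price = 1.3377

Derivation:
d1 = (ln(S/K) + (r - q + 0.5*sigma^2) * T) / (sigma * sqrt(T)) = -0.53549656
d2 = d1 - sigma * sqrt(T) = -0.61327830
exp(-rT) = 0.98856587; exp(-qT) = 1.00000000
C = S_0 * exp(-qT) * N(d1) - K * exp(-rT) * N(d2)
N(d1) = 0.29615327; N(d2) = 0.26984617
C = 95.7000 * 1.00000000 * 0.29615327 - 101.2300 * 0.98856587 * 0.26984617 = 1.3377


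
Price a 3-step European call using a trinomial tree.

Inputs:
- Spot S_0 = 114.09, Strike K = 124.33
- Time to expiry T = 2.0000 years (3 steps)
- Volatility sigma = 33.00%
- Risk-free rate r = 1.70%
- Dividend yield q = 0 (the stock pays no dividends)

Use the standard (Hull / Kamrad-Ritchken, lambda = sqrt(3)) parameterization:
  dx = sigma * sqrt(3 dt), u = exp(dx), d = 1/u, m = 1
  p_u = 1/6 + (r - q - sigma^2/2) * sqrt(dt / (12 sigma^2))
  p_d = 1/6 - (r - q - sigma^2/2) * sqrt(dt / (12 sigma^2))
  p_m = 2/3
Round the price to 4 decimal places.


dt = T/N = 0.666667; dx = sigma*sqrt(3*dt) = 0.466690
u = exp(dx) = 1.594708; d = 1/u = 0.627074
p_u = 0.139918, p_m = 0.666667, p_d = 0.193415
Discount per step: exp(-r*dt) = 0.988731
Stock lattice S(k, j) with j the centered position index:
  k=0: S(0,+0) = 114.0900
  k=1: S(1,-1) = 71.5429; S(1,+0) = 114.0900; S(1,+1) = 181.9402
  k=2: S(2,-2) = 44.8627; S(2,-1) = 71.5429; S(2,+0) = 114.0900; S(2,+1) = 181.9402; S(2,+2) = 290.1414
  k=3: S(3,-3) = 28.1322; S(3,-2) = 44.8627; S(3,-1) = 71.5429; S(3,+0) = 114.0900; S(3,+1) = 181.9402; S(3,+2) = 290.1414; S(3,+3) = 462.6908
Terminal payoffs V(N, j) = max(S_T - K, 0):
  V(3,-3) = 0.000000; V(3,-2) = 0.000000; V(3,-1) = 0.000000; V(3,+0) = 0.000000; V(3,+1) = 57.610204; V(3,+2) = 165.811450; V(3,+3) = 338.360812
Backward induction: V(k, j) = exp(-r*dt) * [p_u * V(k+1, j+1) + p_m * V(k+1, j) + p_d * V(k+1, j-1)]
  V(2,-2) = exp(-r*dt) * [p_u*0.000000 + p_m*0.000000 + p_d*0.000000] = 0.000000
  V(2,-1) = exp(-r*dt) * [p_u*0.000000 + p_m*0.000000 + p_d*0.000000] = 0.000000
  V(2,+0) = exp(-r*dt) * [p_u*57.610204 + p_m*0.000000 + p_d*0.000000] = 7.969867
  V(2,+1) = exp(-r*dt) * [p_u*165.811450 + p_m*57.610204 + p_d*0.000000] = 60.912546
  V(2,+2) = exp(-r*dt) * [p_u*338.360812 + p_m*165.811450 + p_d*57.610204] = 167.121622
  V(1,-1) = exp(-r*dt) * [p_u*7.969867 + p_m*0.000000 + p_d*0.000000] = 1.102561
  V(1,+0) = exp(-r*dt) * [p_u*60.912546 + p_m*7.969867 + p_d*0.000000] = 13.680086
  V(1,+1) = exp(-r*dt) * [p_u*167.121622 + p_m*60.912546 + p_d*7.969867] = 64.794670
  V(0,+0) = exp(-r*dt) * [p_u*64.794670 + p_m*13.680086 + p_d*1.102561] = 18.191904

Answer: Price = V(0,0) = 18.1919


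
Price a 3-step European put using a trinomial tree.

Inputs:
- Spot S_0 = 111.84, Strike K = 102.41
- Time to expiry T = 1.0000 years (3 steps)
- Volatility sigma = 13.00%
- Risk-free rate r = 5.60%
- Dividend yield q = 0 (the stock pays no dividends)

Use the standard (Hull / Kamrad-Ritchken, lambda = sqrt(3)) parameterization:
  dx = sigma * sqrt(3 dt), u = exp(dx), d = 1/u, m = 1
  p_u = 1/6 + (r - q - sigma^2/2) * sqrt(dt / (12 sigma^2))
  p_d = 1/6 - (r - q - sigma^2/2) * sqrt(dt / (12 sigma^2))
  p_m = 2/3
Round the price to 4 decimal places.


Answer: Price = V(0,0) = 0.9621

Derivation:
dt = T/N = 0.333333; dx = sigma*sqrt(3*dt) = 0.130000
u = exp(dx) = 1.138828; d = 1/u = 0.878095
p_u = 0.227628, p_m = 0.666667, p_d = 0.105705
Discount per step: exp(-r*dt) = 0.981506
Stock lattice S(k, j) with j the centered position index:
  k=0: S(0,+0) = 111.8400
  k=1: S(1,-1) = 98.2062; S(1,+0) = 111.8400; S(1,+1) = 127.3666
  k=2: S(2,-2) = 86.2344; S(2,-1) = 98.2062; S(2,+0) = 111.8400; S(2,+1) = 127.3666; S(2,+2) = 145.0487
  k=3: S(3,-3) = 75.7220; S(3,-2) = 86.2344; S(3,-1) = 98.2062; S(3,+0) = 111.8400; S(3,+1) = 127.3666; S(3,+2) = 145.0487; S(3,+3) = 165.1855
Terminal payoffs V(N, j) = max(K - S_T, 0):
  V(3,-3) = 26.687959; V(3,-2) = 16.175591; V(3,-1) = 4.203807; V(3,+0) = 0.000000; V(3,+1) = 0.000000; V(3,+2) = 0.000000; V(3,+3) = 0.000000
Backward induction: V(k, j) = exp(-r*dt) * [p_u * V(k+1, j+1) + p_m * V(k+1, j) + p_d * V(k+1, j-1)]
  V(2,-2) = exp(-r*dt) * [p_u*4.203807 + p_m*16.175591 + p_d*26.687959] = 14.292389
  V(2,-1) = exp(-r*dt) * [p_u*0.000000 + p_m*4.203807 + p_d*16.175591] = 4.428931
  V(2,+0) = exp(-r*dt) * [p_u*0.000000 + p_m*0.000000 + p_d*4.203807] = 0.436146
  V(2,+1) = exp(-r*dt) * [p_u*0.000000 + p_m*0.000000 + p_d*0.000000] = 0.000000
  V(2,+2) = exp(-r*dt) * [p_u*0.000000 + p_m*0.000000 + p_d*0.000000] = 0.000000
  V(1,-1) = exp(-r*dt) * [p_u*0.436146 + p_m*4.428931 + p_d*14.292389] = 4.478299
  V(1,+0) = exp(-r*dt) * [p_u*0.000000 + p_m*0.436146 + p_d*4.428931] = 0.744890
  V(1,+1) = exp(-r*dt) * [p_u*0.000000 + p_m*0.000000 + p_d*0.436146] = 0.045250
  V(0,+0) = exp(-r*dt) * [p_u*0.045250 + p_m*0.744890 + p_d*4.478299] = 0.962144


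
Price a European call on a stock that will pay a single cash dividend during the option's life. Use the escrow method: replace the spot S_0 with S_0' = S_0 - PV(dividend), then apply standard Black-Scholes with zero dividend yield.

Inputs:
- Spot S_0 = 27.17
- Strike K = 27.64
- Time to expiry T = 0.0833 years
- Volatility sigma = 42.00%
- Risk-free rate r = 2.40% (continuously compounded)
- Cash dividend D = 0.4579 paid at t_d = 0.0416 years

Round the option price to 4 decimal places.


Answer: Price = 0.9217

Derivation:
PV(D) = D * exp(-r * t_d) = 0.4579 * 0.99900210 = 0.45744306
S_0' = S_0 - PV(D) = 27.1700 - 0.45744306 = 26.71255694
d1 = (ln(S_0'/K) + (r + sigma^2/2)*T) / (sigma*sqrt(T)) = -0.20445577
d2 = d1 - sigma*sqrt(T) = -0.32567508
exp(-rT) = 0.99800280
N(d1) = 0.41899868; N(d2) = 0.37233510
C = S_0' * N(d1) - K * exp(-rT) * N(d2) = 26.71255694 * 0.41899868 - 27.6400 * 0.99800280 * 0.37233510 = 0.9217


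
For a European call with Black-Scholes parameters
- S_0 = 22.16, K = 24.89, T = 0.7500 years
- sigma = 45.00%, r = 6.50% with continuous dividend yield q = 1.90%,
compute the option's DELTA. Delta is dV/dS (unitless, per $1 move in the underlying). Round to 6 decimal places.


d1 = -0.0147282169; d2 = -0.4044396486
phi(d1) = 0.3988990134; exp(-qT) = 0.9858510507; exp(-rT) = 0.9524192047
N(d1) = 0.4941245040
Delta = exp(-qT) * N(d1) = 0.9858510507 * 0.4941245040 = 0.487133

Answer: Delta = 0.487133


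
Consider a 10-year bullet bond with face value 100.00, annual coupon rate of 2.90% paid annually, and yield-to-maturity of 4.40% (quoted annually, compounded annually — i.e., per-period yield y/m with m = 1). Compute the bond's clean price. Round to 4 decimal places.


Answer: Price = 88.0723

Derivation:
Coupon per period c = face * coupon_rate / m = 2.900000
Periods per year m = 1; per-period yield y/m = 0.044000
Number of cashflows N = 10
Cashflows (t years, CF_t, discount factor 1/(1+y/m)^(m*t), PV):
  t = 1.0000: CF_t = 2.900000, DF = 0.957854, PV = 2.777778
  t = 2.0000: CF_t = 2.900000, DF = 0.917485, PV = 2.660707
  t = 3.0000: CF_t = 2.900000, DF = 0.878817, PV = 2.548570
  t = 4.0000: CF_t = 2.900000, DF = 0.841779, PV = 2.441159
  t = 5.0000: CF_t = 2.900000, DF = 0.806302, PV = 2.338275
  t = 6.0000: CF_t = 2.900000, DF = 0.772320, PV = 2.239727
  t = 7.0000: CF_t = 2.900000, DF = 0.739770, PV = 2.145332
  t = 8.0000: CF_t = 2.900000, DF = 0.708592, PV = 2.054916
  t = 9.0000: CF_t = 2.900000, DF = 0.678728, PV = 1.968310
  t = 10.0000: CF_t = 102.900000, DF = 0.650122, PV = 66.897577
Price P = sum_t PV_t = 88.072349


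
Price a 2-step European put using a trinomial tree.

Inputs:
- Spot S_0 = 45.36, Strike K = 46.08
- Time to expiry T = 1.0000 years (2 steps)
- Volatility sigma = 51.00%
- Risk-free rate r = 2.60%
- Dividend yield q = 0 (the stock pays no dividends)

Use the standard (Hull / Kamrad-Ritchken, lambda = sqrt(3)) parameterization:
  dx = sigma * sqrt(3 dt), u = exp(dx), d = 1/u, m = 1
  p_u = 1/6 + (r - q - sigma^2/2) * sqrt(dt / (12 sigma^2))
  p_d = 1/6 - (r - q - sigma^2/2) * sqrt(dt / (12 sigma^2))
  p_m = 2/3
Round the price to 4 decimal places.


Answer: Price = V(0,0) = 7.6439

Derivation:
dt = T/N = 0.500000; dx = sigma*sqrt(3*dt) = 0.624620
u = exp(dx) = 1.867536; d = 1/u = 0.535465
p_u = 0.125021, p_m = 0.666667, p_d = 0.208312
Discount per step: exp(-r*dt) = 0.987084
Stock lattice S(k, j) with j the centered position index:
  k=0: S(0,+0) = 45.3600
  k=1: S(1,-1) = 24.2887; S(1,+0) = 45.3600; S(1,+1) = 84.7114
  k=2: S(2,-2) = 13.0057; S(2,-1) = 24.2887; S(2,+0) = 45.3600; S(2,+1) = 84.7114; S(2,+2) = 158.2016
Terminal payoffs V(N, j) = max(K - S_T, 0):
  V(2,-2) = 33.074259; V(2,-1) = 21.791311; V(2,+0) = 0.720000; V(2,+1) = 0.000000; V(2,+2) = 0.000000
Backward induction: V(k, j) = exp(-r*dt) * [p_u * V(k+1, j+1) + p_m * V(k+1, j) + p_d * V(k+1, j-1)]
  V(1,-1) = exp(-r*dt) * [p_u*0.720000 + p_m*21.791311 + p_d*33.074259] = 21.229535
  V(1,+0) = exp(-r*dt) * [p_u*0.000000 + p_m*0.720000 + p_d*21.791311] = 4.954562
  V(1,+1) = exp(-r*dt) * [p_u*0.000000 + p_m*0.000000 + p_d*0.720000] = 0.148047
  V(0,+0) = exp(-r*dt) * [p_u*0.148047 + p_m*4.954562 + p_d*21.229535] = 7.643898


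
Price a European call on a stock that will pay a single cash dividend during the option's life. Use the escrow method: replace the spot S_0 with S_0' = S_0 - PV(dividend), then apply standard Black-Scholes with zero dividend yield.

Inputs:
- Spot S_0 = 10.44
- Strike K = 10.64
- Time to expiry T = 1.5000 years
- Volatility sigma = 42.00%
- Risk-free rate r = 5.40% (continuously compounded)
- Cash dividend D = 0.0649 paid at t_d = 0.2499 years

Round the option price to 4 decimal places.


PV(D) = D * exp(-r * t_d) = 0.0649 * 0.98659604 = 0.06403008
S_0' = S_0 - PV(D) = 10.4400 - 0.06403008 = 10.37596992
d1 = (ln(S_0'/K) + (r + sigma^2/2)*T) / (sigma*sqrt(T)) = 0.36581392
d2 = d1 - sigma*sqrt(T) = -0.14857893
exp(-rT) = 0.92219369
N(d1) = 0.64274803; N(d2) = 0.44094295
C = S_0' * N(d1) - K * exp(-rT) * N(d2) = 10.37596992 * 0.64274803 - 10.6400 * 0.92219369 * 0.44094295 = 2.3425

Answer: Price = 2.3425


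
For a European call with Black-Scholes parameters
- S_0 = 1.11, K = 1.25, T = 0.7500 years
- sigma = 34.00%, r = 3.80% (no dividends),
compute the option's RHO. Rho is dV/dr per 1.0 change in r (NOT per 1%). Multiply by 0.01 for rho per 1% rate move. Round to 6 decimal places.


Answer: Rho = 0.296100

Derivation:
d1 = -0.1593946449; d2 = -0.4538432822
phi(d1) = 0.3939064401; exp(-qT) = 1.0000000000; exp(-rT) = 0.9719022941
N(d2) = 0.3249708143
Rho = K*T*exp(-rT)*N(d2) = 1.2500 * 0.7500 * 0.9719022941 * 0.3249708143 = 0.296100


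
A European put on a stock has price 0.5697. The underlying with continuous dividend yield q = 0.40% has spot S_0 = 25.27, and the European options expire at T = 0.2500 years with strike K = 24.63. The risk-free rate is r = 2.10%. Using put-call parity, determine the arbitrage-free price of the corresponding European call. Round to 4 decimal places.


Put-call parity: C - P = S_0 * exp(-qT) - K * exp(-rT).
S_0 * exp(-qT) = 25.2700 * 0.99900050 = 25.24474263
K * exp(-rT) = 24.6300 * 0.99476376 = 24.50103134
C = P + S*exp(-qT) - K*exp(-rT)
C = 0.5697 + 25.24474263 - 24.50103134 = 1.3134

Answer: Call price = 1.3134


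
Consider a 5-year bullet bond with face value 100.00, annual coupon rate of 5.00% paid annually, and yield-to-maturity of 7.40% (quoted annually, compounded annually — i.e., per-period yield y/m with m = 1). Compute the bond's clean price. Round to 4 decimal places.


Answer: Price = 90.2640

Derivation:
Coupon per period c = face * coupon_rate / m = 5.000000
Periods per year m = 1; per-period yield y/m = 0.074000
Number of cashflows N = 5
Cashflows (t years, CF_t, discount factor 1/(1+y/m)^(m*t), PV):
  t = 1.0000: CF_t = 5.000000, DF = 0.931099, PV = 4.655493
  t = 2.0000: CF_t = 5.000000, DF = 0.866945, PV = 4.334724
  t = 3.0000: CF_t = 5.000000, DF = 0.807211, PV = 4.036056
  t = 4.0000: CF_t = 5.000000, DF = 0.751593, PV = 3.757966
  t = 5.0000: CF_t = 105.000000, DF = 0.699808, PV = 73.479788
Price P = sum_t PV_t = 90.264027


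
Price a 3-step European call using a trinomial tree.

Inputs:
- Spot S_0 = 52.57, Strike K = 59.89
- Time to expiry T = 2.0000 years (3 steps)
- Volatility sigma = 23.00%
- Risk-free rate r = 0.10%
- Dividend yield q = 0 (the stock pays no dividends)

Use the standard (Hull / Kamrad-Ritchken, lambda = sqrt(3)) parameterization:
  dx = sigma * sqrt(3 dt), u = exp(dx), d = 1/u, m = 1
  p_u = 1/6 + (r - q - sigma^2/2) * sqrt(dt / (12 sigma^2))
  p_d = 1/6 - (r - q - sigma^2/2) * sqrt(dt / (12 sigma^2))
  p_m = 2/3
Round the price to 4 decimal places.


dt = T/N = 0.666667; dx = sigma*sqrt(3*dt) = 0.325269
u = exp(dx) = 1.384403; d = 1/u = 0.722333
p_u = 0.140586, p_m = 0.666667, p_d = 0.192748
Discount per step: exp(-r*dt) = 0.999334
Stock lattice S(k, j) with j the centered position index:
  k=0: S(0,+0) = 52.5700
  k=1: S(1,-1) = 37.9730; S(1,+0) = 52.5700; S(1,+1) = 72.7781
  k=2: S(2,-2) = 27.4292; S(2,-1) = 37.9730; S(2,+0) = 52.5700; S(2,+1) = 72.7781; S(2,+2) = 100.7542
  k=3: S(3,-3) = 19.8130; S(3,-2) = 27.4292; S(3,-1) = 37.9730; S(3,+0) = 52.5700; S(3,+1) = 72.7781; S(3,+2) = 100.7542; S(3,+3) = 139.4844
Terminal payoffs V(N, j) = max(S_T - K, 0):
  V(3,-3) = 0.000000; V(3,-2) = 0.000000; V(3,-1) = 0.000000; V(3,+0) = 0.000000; V(3,+1) = 12.888074; V(3,+2) = 40.864197; V(3,+3) = 79.594429
Backward induction: V(k, j) = exp(-r*dt) * [p_u * V(k+1, j+1) + p_m * V(k+1, j) + p_d * V(k+1, j-1)]
  V(2,-2) = exp(-r*dt) * [p_u*0.000000 + p_m*0.000000 + p_d*0.000000] = 0.000000
  V(2,-1) = exp(-r*dt) * [p_u*0.000000 + p_m*0.000000 + p_d*0.000000] = 0.000000
  V(2,+0) = exp(-r*dt) * [p_u*12.888074 + p_m*0.000000 + p_d*0.000000] = 1.810671
  V(2,+1) = exp(-r*dt) * [p_u*40.864197 + p_m*12.888074 + p_d*0.000000] = 14.327416
  V(2,+2) = exp(-r*dt) * [p_u*79.594429 + p_m*40.864197 + p_d*12.888074] = 40.889513
  V(1,-1) = exp(-r*dt) * [p_u*1.810671 + p_m*0.000000 + p_d*0.000000] = 0.254385
  V(1,+0) = exp(-r*dt) * [p_u*14.327416 + p_m*1.810671 + p_d*0.000000] = 3.219197
  V(1,+1) = exp(-r*dt) * [p_u*40.889513 + p_m*14.327416 + p_d*1.810671] = 15.638665
  V(0,+0) = exp(-r*dt) * [p_u*15.638665 + p_m*3.219197 + p_d*0.254385] = 4.390808

Answer: Price = V(0,0) = 4.3908


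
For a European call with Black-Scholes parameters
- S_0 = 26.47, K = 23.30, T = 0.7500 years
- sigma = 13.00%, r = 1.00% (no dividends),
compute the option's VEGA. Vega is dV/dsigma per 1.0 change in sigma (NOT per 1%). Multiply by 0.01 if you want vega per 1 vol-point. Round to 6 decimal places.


Answer: Vega = 4.156024

Derivation:
d1 = 1.2559247467; d2 = 1.1433414442
phi(d1) = 0.1812982130; exp(-qT) = 1.0000000000; exp(-rT) = 0.9925280548
Vega = S * exp(-qT) * phi(d1) * sqrt(T) = 26.4700 * 1.0000000000 * 0.1812982130 * 0.8660254038 = 4.156024


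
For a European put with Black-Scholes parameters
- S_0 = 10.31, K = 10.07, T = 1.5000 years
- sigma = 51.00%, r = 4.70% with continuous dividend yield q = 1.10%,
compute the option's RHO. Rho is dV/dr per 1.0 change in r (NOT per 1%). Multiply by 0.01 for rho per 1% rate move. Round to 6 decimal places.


d1 = 0.4364712013; d2 = -0.1881486831
phi(d1) = 0.3626953374; exp(-qT) = 0.9836353794; exp(-rT) = 0.9319277395
N(-d2) = 0.5746199506
Rho = -K*T*exp(-rT)*N(-d2) = -10.0700 * 1.5000 * 0.9319277395 * 0.5746199506 = -8.088792

Answer: Rho = -8.088792


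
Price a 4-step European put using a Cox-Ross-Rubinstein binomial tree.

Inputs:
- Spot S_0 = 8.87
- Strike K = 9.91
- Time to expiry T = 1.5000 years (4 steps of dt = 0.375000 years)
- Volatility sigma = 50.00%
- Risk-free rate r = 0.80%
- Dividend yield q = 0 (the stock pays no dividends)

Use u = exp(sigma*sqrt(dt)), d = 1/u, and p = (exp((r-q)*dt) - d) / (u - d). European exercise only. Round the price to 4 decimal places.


dt = T/N = 0.375000
u = exp(sigma*sqrt(dt)) = 1.358235; d = 1/u = 0.736250
p = (exp((r-q)*dt) - d) / (u - d) = 0.428876
Discount per step: exp(-r*dt) = 0.997004
Stock lattice S(k, i) with i counting down-moves:
  k=0: S(0,0) = 8.8700
  k=1: S(1,0) = 12.0475; S(1,1) = 6.5305
  k=2: S(2,0) = 16.3634; S(2,1) = 8.8700; S(2,2) = 4.8081
  k=3: S(3,0) = 22.2253; S(3,1) = 12.0475; S(3,2) = 6.5305; S(3,3) = 3.5400
  k=4: S(4,0) = 30.1873; S(4,1) = 16.3634; S(4,2) = 8.8700; S(4,3) = 4.8081; S(4,4) = 2.6063
Terminal payoffs V(N, i) = max(K - S_T, 0):
  V(4,0) = 0.000000; V(4,1) = 0.000000; V(4,2) = 1.040000; V(4,3) = 5.101898; V(4,4) = 7.303704
Backward induction: V(k, i) = exp(-r*dt) * [p * V(k+1, i) + (1-p) * V(k+1, i+1)].
  V(3,0) = exp(-r*dt) * [p*0.000000 + (1-p)*0.000000] = 0.000000
  V(3,1) = exp(-r*dt) * [p*0.000000 + (1-p)*1.040000] = 0.592189
  V(3,2) = exp(-r*dt) * [p*1.040000 + (1-p)*5.101898] = 3.349781
  V(3,3) = exp(-r*dt) * [p*5.101898 + (1-p)*7.303704] = 6.340352
  V(2,0) = exp(-r*dt) * [p*0.000000 + (1-p)*0.592189] = 0.337200
  V(2,1) = exp(-r*dt) * [p*0.592189 + (1-p)*3.349781] = 2.160624
  V(2,2) = exp(-r*dt) * [p*3.349781 + (1-p)*6.340352] = 5.042616
  V(1,0) = exp(-r*dt) * [p*0.337200 + (1-p)*2.160624] = 1.374471
  V(1,1) = exp(-r*dt) * [p*2.160624 + (1-p)*5.042616] = 3.795195
  V(0,0) = exp(-r*dt) * [p*1.374471 + (1-p)*3.795195] = 2.748745

Answer: Price = V(0,0) = 2.7487


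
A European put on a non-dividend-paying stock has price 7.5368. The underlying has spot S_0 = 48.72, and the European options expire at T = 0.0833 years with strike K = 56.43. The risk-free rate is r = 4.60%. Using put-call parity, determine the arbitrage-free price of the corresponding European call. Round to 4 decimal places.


Answer: Call price = 0.0426

Derivation:
Put-call parity: C - P = S_0 * exp(-qT) - K * exp(-rT).
S_0 * exp(-qT) = 48.7200 * 1.00000000 = 48.72000000
K * exp(-rT) = 56.4300 * 0.99617553 = 56.21418527
C = P + S*exp(-qT) - K*exp(-rT)
C = 7.5368 + 48.72000000 - 56.21418527 = 0.0426


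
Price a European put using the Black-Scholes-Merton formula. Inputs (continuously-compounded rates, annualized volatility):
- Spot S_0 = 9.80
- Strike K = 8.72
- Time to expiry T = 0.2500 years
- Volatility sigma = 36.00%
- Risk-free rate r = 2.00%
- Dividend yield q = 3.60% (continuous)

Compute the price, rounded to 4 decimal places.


d1 = (ln(S/K) + (r - q + 0.5*sigma^2) * T) / (sigma * sqrt(T)) = 0.71646193
d2 = d1 - sigma * sqrt(T) = 0.53646193
exp(-rT) = 0.99501248; exp(-qT) = 0.99104038
P = K * exp(-rT) * N(-d2) - S_0 * exp(-qT) * N(-d1)
N(-d1) = 0.23685308; N(-d2) = 0.29581967
P = 8.7200 * 0.99501248 * 0.29581967 - 9.8000 * 0.99104038 * 0.23685308 = 0.2663

Answer: Price = 0.2663


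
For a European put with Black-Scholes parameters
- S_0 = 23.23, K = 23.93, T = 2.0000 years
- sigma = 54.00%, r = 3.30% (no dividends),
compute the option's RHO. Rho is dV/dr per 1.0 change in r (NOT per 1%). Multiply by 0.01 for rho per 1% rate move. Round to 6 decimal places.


d1 = 0.4293861995; d2 = -0.3342891242
phi(d1) = 0.3638095410; exp(-qT) = 1.0000000000; exp(-rT) = 0.9361308643
N(-d2) = 0.6309193018
Rho = -K*T*exp(-rT)*N(-d2) = -23.9300 * 2.0000 * 0.9361308643 * 0.6309193018 = -28.267218

Answer: Rho = -28.267218


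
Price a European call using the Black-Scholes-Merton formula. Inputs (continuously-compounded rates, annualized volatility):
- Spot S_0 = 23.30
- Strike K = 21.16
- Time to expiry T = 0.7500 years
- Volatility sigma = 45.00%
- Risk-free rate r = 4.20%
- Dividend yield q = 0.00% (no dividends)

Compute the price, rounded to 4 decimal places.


Answer: Price = 4.9597

Derivation:
d1 = (ln(S/K) + (r - q + 0.5*sigma^2) * T) / (sigma * sqrt(T)) = 0.52289524
d2 = d1 - sigma * sqrt(T) = 0.13318381
exp(-rT) = 0.96899096; exp(-qT) = 1.00000000
C = S_0 * exp(-qT) * N(d1) - K * exp(-rT) * N(d2)
N(d1) = 0.69947642; N(d2) = 0.55297599
C = 23.3000 * 1.00000000 * 0.69947642 - 21.1600 * 0.96899096 * 0.55297599 = 4.9597


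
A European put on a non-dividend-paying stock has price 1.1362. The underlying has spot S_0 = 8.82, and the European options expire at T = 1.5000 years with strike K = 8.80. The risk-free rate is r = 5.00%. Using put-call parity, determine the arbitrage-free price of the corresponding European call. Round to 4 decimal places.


Answer: Call price = 1.7921

Derivation:
Put-call parity: C - P = S_0 * exp(-qT) - K * exp(-rT).
S_0 * exp(-qT) = 8.8200 * 1.00000000 = 8.82000000
K * exp(-rT) = 8.8000 * 0.92774349 = 8.16414268
C = P + S*exp(-qT) - K*exp(-rT)
C = 1.1362 + 8.82000000 - 8.16414268 = 1.7921


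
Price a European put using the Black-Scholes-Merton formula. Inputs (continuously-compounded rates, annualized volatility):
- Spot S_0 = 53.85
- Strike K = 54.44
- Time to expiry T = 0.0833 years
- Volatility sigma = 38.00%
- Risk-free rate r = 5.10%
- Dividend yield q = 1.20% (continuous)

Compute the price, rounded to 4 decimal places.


d1 = (ln(S/K) + (r - q + 0.5*sigma^2) * T) / (sigma * sqrt(T)) = -0.01489692
d2 = d1 - sigma * sqrt(T) = -0.12457153
exp(-rT) = 0.99576071; exp(-qT) = 0.99900090
P = K * exp(-rT) * N(-d2) - S_0 * exp(-qT) * N(-d1)
N(-d1) = 0.50594279; N(-d2) = 0.54956862
P = 54.4400 * 0.99576071 * 0.54956862 - 53.8500 * 0.99900090 * 0.50594279 = 2.5739

Answer: Price = 2.5739


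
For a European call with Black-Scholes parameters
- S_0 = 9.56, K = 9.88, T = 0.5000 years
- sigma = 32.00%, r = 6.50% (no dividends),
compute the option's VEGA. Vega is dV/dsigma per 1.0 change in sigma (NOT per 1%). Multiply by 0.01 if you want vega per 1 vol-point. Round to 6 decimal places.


d1 = 0.1112597841; d2 = -0.1150143859
phi(d1) = 0.3964807048; exp(-qT) = 1.0000000000; exp(-rT) = 0.9680224498
Vega = S * exp(-qT) * phi(d1) * sqrt(T) = 9.5600 * 1.0000000000 * 0.3964807048 * 0.7071067812 = 2.680186

Answer: Vega = 2.680186


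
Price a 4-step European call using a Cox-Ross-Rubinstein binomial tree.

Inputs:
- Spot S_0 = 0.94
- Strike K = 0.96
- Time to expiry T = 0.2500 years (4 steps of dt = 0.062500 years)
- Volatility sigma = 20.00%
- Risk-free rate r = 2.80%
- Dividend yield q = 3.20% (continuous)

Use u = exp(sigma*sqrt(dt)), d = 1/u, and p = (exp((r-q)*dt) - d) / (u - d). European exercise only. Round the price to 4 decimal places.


Answer: Price = V(0,0) = 0.0287

Derivation:
dt = T/N = 0.062500
u = exp(sigma*sqrt(dt)) = 1.051271; d = 1/u = 0.951229
p = (exp((r-q)*dt) - d) / (u - d) = 0.485004
Discount per step: exp(-r*dt) = 0.998252
Stock lattice S(k, i) with i counting down-moves:
  k=0: S(0,0) = 0.9400
  k=1: S(1,0) = 0.9882; S(1,1) = 0.8942
  k=2: S(2,0) = 1.0389; S(2,1) = 0.9400; S(2,2) = 0.8505
  k=3: S(3,0) = 1.0921; S(3,1) = 0.9882; S(3,2) = 0.8942; S(3,3) = 0.8091
  k=4: S(4,0) = 1.1481; S(4,1) = 1.0389; S(4,2) = 0.9400; S(4,3) = 0.8505; S(4,4) = 0.7696
Terminal payoffs V(N, i) = max(S_T - K, 0):
  V(4,0) = 0.188119; V(4,1) = 0.078861; V(4,2) = 0.000000; V(4,3) = 0.000000; V(4,4) = 0.000000
Backward induction: V(k, i) = exp(-r*dt) * [p * V(k+1, i) + (1-p) * V(k+1, i+1)].
  V(3,0) = exp(-r*dt) * [p*0.188119 + (1-p)*0.078861] = 0.131621
  V(3,1) = exp(-r*dt) * [p*0.078861 + (1-p)*0.000000] = 0.038181
  V(3,2) = exp(-r*dt) * [p*0.000000 + (1-p)*0.000000] = 0.000000
  V(3,3) = exp(-r*dt) * [p*0.000000 + (1-p)*0.000000] = 0.000000
  V(2,0) = exp(-r*dt) * [p*0.131621 + (1-p)*0.038181] = 0.083354
  V(2,1) = exp(-r*dt) * [p*0.038181 + (1-p)*0.000000] = 0.018485
  V(2,2) = exp(-r*dt) * [p*0.000000 + (1-p)*0.000000] = 0.000000
  V(1,0) = exp(-r*dt) * [p*0.083354 + (1-p)*0.018485] = 0.049859
  V(1,1) = exp(-r*dt) * [p*0.018485 + (1-p)*0.000000] = 0.008950
  V(0,0) = exp(-r*dt) * [p*0.049859 + (1-p)*0.008950] = 0.028741


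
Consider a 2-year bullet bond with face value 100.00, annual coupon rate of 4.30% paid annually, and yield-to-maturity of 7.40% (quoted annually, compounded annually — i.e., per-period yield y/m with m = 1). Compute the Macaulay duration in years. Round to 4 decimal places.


Answer: Macaulay duration = 1.9576 years

Derivation:
Coupon per period c = face * coupon_rate / m = 4.300000
Periods per year m = 1; per-period yield y/m = 0.074000
Number of cashflows N = 2
Cashflows (t years, CF_t, discount factor 1/(1+y/m)^(m*t), PV):
  t = 1.0000: CF_t = 4.300000, DF = 0.931099, PV = 4.003724
  t = 2.0000: CF_t = 104.300000, DF = 0.866945, PV = 90.422341
Price P = sum_t PV_t = 94.426065
Macaulay numerator sum_t t * PV_t:
  t * PV_t at t = 1.0000: 4.003724
  t * PV_t at t = 2.0000: 180.844682
Macaulay duration D = (sum_t t * PV_t) / P = 184.848406 / 94.426065 = 1.957599


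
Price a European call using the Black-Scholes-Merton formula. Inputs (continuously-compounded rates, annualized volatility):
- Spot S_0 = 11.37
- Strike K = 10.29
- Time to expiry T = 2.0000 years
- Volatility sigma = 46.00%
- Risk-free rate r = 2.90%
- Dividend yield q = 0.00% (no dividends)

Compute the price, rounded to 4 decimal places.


Answer: Price = 3.5936

Derivation:
d1 = (ln(S/K) + (r - q + 0.5*sigma^2) * T) / (sigma * sqrt(T)) = 0.56784634
d2 = d1 - sigma * sqrt(T) = -0.08269190
exp(-rT) = 0.94364995; exp(-qT) = 1.00000000
C = S_0 * exp(-qT) * N(d1) - K * exp(-rT) * N(d2)
N(d1) = 0.71493034; N(d2) = 0.46704826
C = 11.3700 * 1.00000000 * 0.71493034 - 10.2900 * 0.94364995 * 0.46704826 = 3.5936


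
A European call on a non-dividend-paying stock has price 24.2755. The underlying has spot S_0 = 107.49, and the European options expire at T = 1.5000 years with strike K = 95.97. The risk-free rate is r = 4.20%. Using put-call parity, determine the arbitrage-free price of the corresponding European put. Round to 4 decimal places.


Put-call parity: C - P = S_0 * exp(-qT) - K * exp(-rT).
S_0 * exp(-qT) = 107.4900 * 1.00000000 = 107.49000000
K * exp(-rT) = 95.9700 * 0.93894347 = 90.11040517
P = C - S*exp(-qT) + K*exp(-rT)
P = 24.2755 - 107.49000000 + 90.11040517 = 6.8959

Answer: Put price = 6.8959


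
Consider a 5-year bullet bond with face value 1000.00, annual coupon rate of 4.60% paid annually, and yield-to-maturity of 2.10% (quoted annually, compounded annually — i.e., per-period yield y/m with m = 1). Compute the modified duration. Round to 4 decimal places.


Answer: Modified duration = 4.5103

Derivation:
Coupon per period c = face * coupon_rate / m = 46.000000
Periods per year m = 1; per-period yield y/m = 0.021000
Number of cashflows N = 5
Cashflows (t years, CF_t, discount factor 1/(1+y/m)^(m*t), PV):
  t = 1.0000: CF_t = 46.000000, DF = 0.979432, PV = 45.053869
  t = 2.0000: CF_t = 46.000000, DF = 0.959287, PV = 44.127198
  t = 3.0000: CF_t = 46.000000, DF = 0.939556, PV = 43.219586
  t = 4.0000: CF_t = 46.000000, DF = 0.920231, PV = 42.330643
  t = 5.0000: CF_t = 1046.000000, DF = 0.901304, PV = 942.763965
Price P = sum_t PV_t = 1117.495260
First compute Macaulay numerator sum_t t * PV_t:
  t * PV_t at t = 1.0000: 45.053869
  t * PV_t at t = 2.0000: 88.254395
  t * PV_t at t = 3.0000: 129.658759
  t * PV_t at t = 4.0000: 169.322571
  t * PV_t at t = 5.0000: 4713.819823
Macaulay duration D = 5146.109417 / 1117.495260 = 4.605039
Modified duration = D / (1 + y/m) = 4.605039 / (1 + 0.021000) = 4.510322


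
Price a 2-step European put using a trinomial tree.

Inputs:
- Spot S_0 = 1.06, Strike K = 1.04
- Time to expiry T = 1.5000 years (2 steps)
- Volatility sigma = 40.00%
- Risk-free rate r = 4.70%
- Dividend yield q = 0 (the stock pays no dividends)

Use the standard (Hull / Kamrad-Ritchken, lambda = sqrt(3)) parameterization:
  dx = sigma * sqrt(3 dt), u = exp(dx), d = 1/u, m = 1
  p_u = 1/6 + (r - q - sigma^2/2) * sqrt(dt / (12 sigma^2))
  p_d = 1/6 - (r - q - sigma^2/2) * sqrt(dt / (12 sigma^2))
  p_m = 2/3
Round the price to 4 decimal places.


dt = T/N = 0.750000; dx = sigma*sqrt(3*dt) = 0.600000
u = exp(dx) = 1.822119; d = 1/u = 0.548812
p_u = 0.146042, p_m = 0.666667, p_d = 0.187292
Discount per step: exp(-r*dt) = 0.965364
Stock lattice S(k, j) with j the centered position index:
  k=0: S(0,+0) = 1.0600
  k=1: S(1,-1) = 0.5817; S(1,+0) = 1.0600; S(1,+1) = 1.9314
  k=2: S(2,-2) = 0.3193; S(2,-1) = 0.5817; S(2,+0) = 1.0600; S(2,+1) = 1.9314; S(2,+2) = 3.5193
Terminal payoffs V(N, j) = max(K - S_T, 0):
  V(2,-2) = 0.720734; V(2,-1) = 0.458260; V(2,+0) = 0.000000; V(2,+1) = 0.000000; V(2,+2) = 0.000000
Backward induction: V(k, j) = exp(-r*dt) * [p_u * V(k+1, j+1) + p_m * V(k+1, j) + p_d * V(k+1, j-1)]
  V(1,-1) = exp(-r*dt) * [p_u*0.000000 + p_m*0.458260 + p_d*0.720734] = 0.425237
  V(1,+0) = exp(-r*dt) * [p_u*0.000000 + p_m*0.000000 + p_d*0.458260] = 0.082855
  V(1,+1) = exp(-r*dt) * [p_u*0.000000 + p_m*0.000000 + p_d*0.000000] = 0.000000
  V(0,+0) = exp(-r*dt) * [p_u*0.000000 + p_m*0.082855 + p_d*0.425237] = 0.130209

Answer: Price = V(0,0) = 0.1302


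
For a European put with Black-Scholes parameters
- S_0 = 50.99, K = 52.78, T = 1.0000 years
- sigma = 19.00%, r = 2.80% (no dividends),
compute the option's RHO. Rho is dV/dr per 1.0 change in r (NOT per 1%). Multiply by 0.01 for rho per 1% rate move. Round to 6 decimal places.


Answer: Rho = -28.299842

Derivation:
d1 = 0.0607747579; d2 = -0.1292252421
phi(d1) = 0.3982061994; exp(-qT) = 1.0000000000; exp(-rT) = 0.9723883668
N(-d2) = 0.5514102883
Rho = -K*T*exp(-rT)*N(-d2) = -52.7800 * 1.0000 * 0.9723883668 * 0.5514102883 = -28.299842


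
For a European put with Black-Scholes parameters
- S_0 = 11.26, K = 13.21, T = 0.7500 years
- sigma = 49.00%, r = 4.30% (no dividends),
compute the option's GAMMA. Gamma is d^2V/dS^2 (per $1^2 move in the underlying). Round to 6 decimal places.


d1 = -0.0882049721; d2 = -0.5125574200
phi(d1) = 0.3973933862; exp(-qT) = 1.0000000000; exp(-rT) = 0.9682644857
Gamma = exp(-qT) * phi(d1) / (S * sigma * sqrt(T)) = 1.0000000000 * 0.3973933862 / (11.2600 * 0.4900 * 0.8660254038) = 0.083168

Answer: Gamma = 0.083168


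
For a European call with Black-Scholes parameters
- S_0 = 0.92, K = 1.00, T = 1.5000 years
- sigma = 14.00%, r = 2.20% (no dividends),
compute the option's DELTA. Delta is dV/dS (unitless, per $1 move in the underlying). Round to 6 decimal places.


Answer: Delta = 0.417576

Derivation:
d1 = -0.2080993693; d2 = -0.3795636513
phi(d1) = 0.3903969617; exp(-qT) = 1.0000000000; exp(-rT) = 0.9675385596
N(d1) = 0.4175756898
Delta = exp(-qT) * N(d1) = 1.0000000000 * 0.4175756898 = 0.417576


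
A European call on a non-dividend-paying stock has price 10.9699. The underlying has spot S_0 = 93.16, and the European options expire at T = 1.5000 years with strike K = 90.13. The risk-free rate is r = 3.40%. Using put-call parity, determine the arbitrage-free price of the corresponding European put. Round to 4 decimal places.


Answer: Put price = 3.4585

Derivation:
Put-call parity: C - P = S_0 * exp(-qT) - K * exp(-rT).
S_0 * exp(-qT) = 93.1600 * 1.00000000 = 93.16000000
K * exp(-rT) = 90.1300 * 0.95027867 = 85.64861658
P = C - S*exp(-qT) + K*exp(-rT)
P = 10.9699 - 93.16000000 + 85.64861658 = 3.4585


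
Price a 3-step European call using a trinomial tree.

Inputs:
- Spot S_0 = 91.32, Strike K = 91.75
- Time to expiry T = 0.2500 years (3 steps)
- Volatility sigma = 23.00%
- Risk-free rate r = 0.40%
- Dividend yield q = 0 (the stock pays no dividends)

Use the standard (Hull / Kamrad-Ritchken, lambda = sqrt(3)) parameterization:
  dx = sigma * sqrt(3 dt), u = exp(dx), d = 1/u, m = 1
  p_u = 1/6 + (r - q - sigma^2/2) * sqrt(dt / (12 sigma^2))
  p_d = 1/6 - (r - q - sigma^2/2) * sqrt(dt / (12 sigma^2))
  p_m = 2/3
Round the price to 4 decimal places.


dt = T/N = 0.083333; dx = sigma*sqrt(3*dt) = 0.115000
u = exp(dx) = 1.121873; d = 1/u = 0.891366
p_u = 0.158533, p_m = 0.666667, p_d = 0.174801
Discount per step: exp(-r*dt) = 0.999667
Stock lattice S(k, j) with j the centered position index:
  k=0: S(0,+0) = 91.3200
  k=1: S(1,-1) = 81.3996; S(1,+0) = 91.3200; S(1,+1) = 102.4495
  k=2: S(2,-2) = 72.5568; S(2,-1) = 81.3996; S(2,+0) = 91.3200; S(2,+1) = 102.4495; S(2,+2) = 114.9354
  k=3: S(3,-3) = 64.6747; S(3,-2) = 72.5568; S(3,-1) = 81.3996; S(3,+0) = 91.3200; S(3,+1) = 102.4495; S(3,+2) = 114.9354; S(3,+3) = 128.9429
Terminal payoffs V(N, j) = max(S_T - K, 0):
  V(3,-3) = 0.000000; V(3,-2) = 0.000000; V(3,-1) = 0.000000; V(3,+0) = 0.000000; V(3,+1) = 10.699482; V(3,+2) = 23.185353; V(3,+3) = 37.192919
Backward induction: V(k, j) = exp(-r*dt) * [p_u * V(k+1, j+1) + p_m * V(k+1, j) + p_d * V(k+1, j-1)]
  V(2,-2) = exp(-r*dt) * [p_u*0.000000 + p_m*0.000000 + p_d*0.000000] = 0.000000
  V(2,-1) = exp(-r*dt) * [p_u*0.000000 + p_m*0.000000 + p_d*0.000000] = 0.000000
  V(2,+0) = exp(-r*dt) * [p_u*10.699482 + p_m*0.000000 + p_d*0.000000] = 1.695652
  V(2,+1) = exp(-r*dt) * [p_u*23.185353 + p_m*10.699482 + p_d*0.000000] = 10.805020
  V(2,+2) = exp(-r*dt) * [p_u*37.192919 + p_m*23.185353 + p_d*10.699482] = 23.215730
  V(1,-1) = exp(-r*dt) * [p_u*1.695652 + p_m*0.000000 + p_d*0.000000] = 0.268726
  V(1,+0) = exp(-r*dt) * [p_u*10.805020 + p_m*1.695652 + p_d*0.000000] = 2.842435
  V(1,+1) = exp(-r*dt) * [p_u*23.215730 + p_m*10.805020 + p_d*1.695652] = 11.176472
  V(0,+0) = exp(-r*dt) * [p_u*11.176472 + p_m*2.842435 + p_d*0.268726] = 3.712528

Answer: Price = V(0,0) = 3.7125


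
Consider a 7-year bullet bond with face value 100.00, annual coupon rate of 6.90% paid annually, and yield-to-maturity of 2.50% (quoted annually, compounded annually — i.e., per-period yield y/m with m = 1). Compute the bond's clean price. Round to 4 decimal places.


Coupon per period c = face * coupon_rate / m = 6.900000
Periods per year m = 1; per-period yield y/m = 0.025000
Number of cashflows N = 7
Cashflows (t years, CF_t, discount factor 1/(1+y/m)^(m*t), PV):
  t = 1.0000: CF_t = 6.900000, DF = 0.975610, PV = 6.731707
  t = 2.0000: CF_t = 6.900000, DF = 0.951814, PV = 6.567519
  t = 3.0000: CF_t = 6.900000, DF = 0.928599, PV = 6.407336
  t = 4.0000: CF_t = 6.900000, DF = 0.905951, PV = 6.251059
  t = 5.0000: CF_t = 6.900000, DF = 0.883854, PV = 6.098595
  t = 6.0000: CF_t = 6.900000, DF = 0.862297, PV = 5.949848
  t = 7.0000: CF_t = 106.900000, DF = 0.841265, PV = 89.931254
Price P = sum_t PV_t = 127.937319

Answer: Price = 127.9373


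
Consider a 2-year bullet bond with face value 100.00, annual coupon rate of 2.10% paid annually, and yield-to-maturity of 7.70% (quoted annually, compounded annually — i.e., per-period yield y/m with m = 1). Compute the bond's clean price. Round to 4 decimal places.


Answer: Price = 89.9725

Derivation:
Coupon per period c = face * coupon_rate / m = 2.100000
Periods per year m = 1; per-period yield y/m = 0.077000
Number of cashflows N = 2
Cashflows (t years, CF_t, discount factor 1/(1+y/m)^(m*t), PV):
  t = 1.0000: CF_t = 2.100000, DF = 0.928505, PV = 1.949861
  t = 2.0000: CF_t = 102.100000, DF = 0.862122, PV = 88.022629
Price P = sum_t PV_t = 89.972490


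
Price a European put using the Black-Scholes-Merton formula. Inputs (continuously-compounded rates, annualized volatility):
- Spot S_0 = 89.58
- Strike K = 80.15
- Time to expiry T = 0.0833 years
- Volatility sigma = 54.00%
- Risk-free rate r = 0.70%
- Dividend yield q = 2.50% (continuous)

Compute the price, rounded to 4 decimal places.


d1 = (ln(S/K) + (r - q + 0.5*sigma^2) * T) / (sigma * sqrt(T)) = 0.78200378
d2 = d1 - sigma * sqrt(T) = 0.62615038
exp(-rT) = 0.99941707; exp(-qT) = 0.99791967
P = K * exp(-rT) * N(-d2) - S_0 * exp(-qT) * N(-d1)
N(-d1) = 0.21710618; N(-d2) = 0.26560815
P = 80.1500 * 0.99941707 * 0.26560815 - 89.5800 * 0.99791967 * 0.21710618 = 1.8682

Answer: Price = 1.8682


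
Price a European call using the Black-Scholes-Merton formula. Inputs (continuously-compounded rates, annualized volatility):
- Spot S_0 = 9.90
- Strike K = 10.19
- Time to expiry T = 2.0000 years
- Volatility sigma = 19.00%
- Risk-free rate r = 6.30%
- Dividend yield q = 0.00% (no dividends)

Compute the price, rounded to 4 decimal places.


Answer: Price = 1.5320

Derivation:
d1 = (ln(S/K) + (r - q + 0.5*sigma^2) * T) / (sigma * sqrt(T)) = 0.49582294
d2 = d1 - sigma * sqrt(T) = 0.22712236
exp(-rT) = 0.88161485; exp(-qT) = 1.00000000
C = S_0 * exp(-qT) * N(d1) - K * exp(-rT) * N(d2)
N(d1) = 0.68999033; N(d2) = 0.58983570
C = 9.9000 * 1.00000000 * 0.68999033 - 10.1900 * 0.88161485 * 0.58983570 = 1.5320


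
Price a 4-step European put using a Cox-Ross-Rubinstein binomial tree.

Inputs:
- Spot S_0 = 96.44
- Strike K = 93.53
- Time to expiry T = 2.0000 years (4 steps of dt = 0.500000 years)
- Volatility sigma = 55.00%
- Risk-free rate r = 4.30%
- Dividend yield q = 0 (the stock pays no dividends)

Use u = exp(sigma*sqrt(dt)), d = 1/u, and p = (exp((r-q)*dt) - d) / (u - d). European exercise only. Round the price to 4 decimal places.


dt = T/N = 0.500000
u = exp(sigma*sqrt(dt)) = 1.475370; d = 1/u = 0.677796
p = (exp((r-q)*dt) - d) / (u - d) = 0.431229
Discount per step: exp(-r*dt) = 0.978729
Stock lattice S(k, i) with i counting down-moves:
  k=0: S(0,0) = 96.4400
  k=1: S(1,0) = 142.2847; S(1,1) = 65.3667
  k=2: S(2,0) = 209.9225; S(2,1) = 96.4400; S(2,2) = 44.3053
  k=3: S(3,0) = 309.7134; S(3,1) = 142.2847; S(3,2) = 65.3667; S(3,3) = 30.0299
  k=4: S(4,0) = 456.9418; S(4,1) = 209.9225; S(4,2) = 96.4400; S(4,3) = 44.3053; S(4,4) = 20.3542
Terminal payoffs V(N, i) = max(K - S_T, 0):
  V(4,0) = 0.000000; V(4,1) = 0.000000; V(4,2) = 0.000000; V(4,3) = 49.224732; V(4,4) = 73.175823
Backward induction: V(k, i) = exp(-r*dt) * [p * V(k+1, i) + (1-p) * V(k+1, i+1)].
  V(3,0) = exp(-r*dt) * [p*0.000000 + (1-p)*0.000000] = 0.000000
  V(3,1) = exp(-r*dt) * [p*0.000000 + (1-p)*0.000000] = 0.000000
  V(3,2) = exp(-r*dt) * [p*0.000000 + (1-p)*49.224732] = 27.402093
  V(3,3) = exp(-r*dt) * [p*49.224732 + (1-p)*73.175823] = 61.510629
  V(2,0) = exp(-r*dt) * [p*0.000000 + (1-p)*0.000000] = 0.000000
  V(2,1) = exp(-r*dt) * [p*0.000000 + (1-p)*27.402093] = 15.254013
  V(2,2) = exp(-r*dt) * [p*27.402093 + (1-p)*61.510629] = 45.806546
  V(1,0) = exp(-r*dt) * [p*0.000000 + (1-p)*15.254013] = 8.491501
  V(1,1) = exp(-r*dt) * [p*15.254013 + (1-p)*45.806546] = 31.937331
  V(0,0) = exp(-r*dt) * [p*8.491501 + (1-p)*31.937331] = 21.362550

Answer: Price = V(0,0) = 21.3625
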